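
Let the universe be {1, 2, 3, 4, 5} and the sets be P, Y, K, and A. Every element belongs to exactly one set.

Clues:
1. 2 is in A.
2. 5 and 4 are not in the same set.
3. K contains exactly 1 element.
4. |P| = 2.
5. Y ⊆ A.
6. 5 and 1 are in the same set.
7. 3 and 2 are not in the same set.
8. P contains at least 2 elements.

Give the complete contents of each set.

P = {1, 5}; Y = {}; K = {3}; A = {2, 4}

From (1): 2 ∈ A.
(7): 3 ∉ A.
(5) contrapositive: 3 ∉ Y.
Suppose 1 ∉ P: no assignment then satisfies all the clues, so 1 ∈ P.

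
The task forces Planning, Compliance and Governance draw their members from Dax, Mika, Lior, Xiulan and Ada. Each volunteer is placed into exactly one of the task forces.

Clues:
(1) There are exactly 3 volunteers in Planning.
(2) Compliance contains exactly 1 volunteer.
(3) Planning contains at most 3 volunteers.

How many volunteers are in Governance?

1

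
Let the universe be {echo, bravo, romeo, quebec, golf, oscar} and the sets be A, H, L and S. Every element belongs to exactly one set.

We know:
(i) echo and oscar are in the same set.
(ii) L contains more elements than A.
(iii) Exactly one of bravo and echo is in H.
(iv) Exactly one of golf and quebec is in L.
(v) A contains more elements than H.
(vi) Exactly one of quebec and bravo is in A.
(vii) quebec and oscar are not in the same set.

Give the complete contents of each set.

A = {quebec, romeo}; H = {bravo}; L = {echo, golf, oscar}; S = {}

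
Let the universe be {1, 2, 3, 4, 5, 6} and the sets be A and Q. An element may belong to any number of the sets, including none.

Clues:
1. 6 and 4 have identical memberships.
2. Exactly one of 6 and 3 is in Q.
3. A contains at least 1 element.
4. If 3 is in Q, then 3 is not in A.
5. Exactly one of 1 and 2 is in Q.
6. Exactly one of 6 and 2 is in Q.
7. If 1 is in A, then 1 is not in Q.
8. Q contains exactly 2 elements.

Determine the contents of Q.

Q = {2, 3}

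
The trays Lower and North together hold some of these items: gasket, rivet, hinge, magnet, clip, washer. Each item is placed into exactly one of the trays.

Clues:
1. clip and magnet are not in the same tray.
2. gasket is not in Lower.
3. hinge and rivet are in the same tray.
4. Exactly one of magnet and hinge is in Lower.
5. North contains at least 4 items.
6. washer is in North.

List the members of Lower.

Lower = {magnet}

From (2): gasket ∉ Lower.
From (6): washer ∈ North.
Only one tray left: gasket ∈ North.
Suppose rivet ∈ Lower: no assignment then satisfies all the clues, so rivet ∉ Lower.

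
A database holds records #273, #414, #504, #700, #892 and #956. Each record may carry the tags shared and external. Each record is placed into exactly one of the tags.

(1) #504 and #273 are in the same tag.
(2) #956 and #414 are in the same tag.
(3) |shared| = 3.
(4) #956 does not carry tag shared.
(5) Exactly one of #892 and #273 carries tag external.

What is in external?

external = {#414, #892, #956}

From (4): #956 ∉ shared.
(2): #414 matches #956: #414 ∉ shared.
Only one tag left: #414 ∈ external.
Only one tag left: #956 ∈ external.
Suppose #273 ∈ external: no assignment then satisfies all the clues, so #273 ∉ external.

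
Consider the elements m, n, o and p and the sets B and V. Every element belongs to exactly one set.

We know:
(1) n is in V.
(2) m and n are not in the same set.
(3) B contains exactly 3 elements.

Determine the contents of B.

B = {m, o, p}

From (1): n ∈ V.
(2): m ∉ V.
(3): only 3 candidates remain for B, so all are in.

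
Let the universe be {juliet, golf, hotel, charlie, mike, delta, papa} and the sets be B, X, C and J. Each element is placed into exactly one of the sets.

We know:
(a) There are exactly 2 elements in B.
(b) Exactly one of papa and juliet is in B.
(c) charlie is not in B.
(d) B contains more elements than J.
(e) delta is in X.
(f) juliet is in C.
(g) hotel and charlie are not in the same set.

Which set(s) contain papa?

papa: B

From (c): charlie ∉ B.
From (e): delta ∈ X.
From (f): juliet ∈ C.
(b) (exactly one): papa ∈ B.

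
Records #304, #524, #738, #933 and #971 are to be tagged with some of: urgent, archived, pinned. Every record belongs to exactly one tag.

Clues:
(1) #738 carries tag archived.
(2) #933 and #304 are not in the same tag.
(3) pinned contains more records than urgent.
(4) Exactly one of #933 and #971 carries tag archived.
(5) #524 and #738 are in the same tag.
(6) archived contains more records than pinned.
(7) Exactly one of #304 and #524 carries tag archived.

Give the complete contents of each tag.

urgent = {}; archived = {#524, #738, #933}; pinned = {#304, #971}

From (1): #738 ∈ archived.
(5): #524 matches #738: #524 ∉ urgent.
(5): #524 matches #738: #524 ∈ archived.
(7) (exactly one): #304 ∉ archived.
Suppose #304 ∈ urgent: no assignment then satisfies all the clues, so #304 ∉ urgent.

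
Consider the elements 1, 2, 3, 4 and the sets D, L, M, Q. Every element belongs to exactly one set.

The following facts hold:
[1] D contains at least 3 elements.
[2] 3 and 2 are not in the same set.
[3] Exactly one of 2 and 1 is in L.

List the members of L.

L = {2}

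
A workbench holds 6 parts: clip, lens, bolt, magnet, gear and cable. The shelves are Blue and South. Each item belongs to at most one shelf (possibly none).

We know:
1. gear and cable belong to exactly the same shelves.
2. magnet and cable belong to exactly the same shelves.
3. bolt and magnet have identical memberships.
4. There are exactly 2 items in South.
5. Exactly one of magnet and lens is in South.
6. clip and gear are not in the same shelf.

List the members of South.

South = {clip, lens}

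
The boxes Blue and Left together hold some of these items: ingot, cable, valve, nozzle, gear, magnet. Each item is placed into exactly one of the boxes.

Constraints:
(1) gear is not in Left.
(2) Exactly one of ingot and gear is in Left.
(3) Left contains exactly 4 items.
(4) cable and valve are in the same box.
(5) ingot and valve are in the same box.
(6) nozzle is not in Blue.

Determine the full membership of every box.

Blue = {gear, magnet}; Left = {cable, ingot, nozzle, valve}

From (1): gear ∉ Left.
From (6): nozzle ∉ Blue.
(2) (exactly one): ingot ∈ Left.
(5): valve matches ingot: valve ∉ Blue.
(5): valve matches ingot: valve ∈ Left.
Only one box left: nozzle ∈ Left.
Only one box left: gear ∈ Blue.
(4): cable matches valve: cable ∉ Blue.
(4): cable matches valve: cable ∈ Left.
(3): Left already has 4, so the rest are out.
Only one box left: magnet ∈ Blue.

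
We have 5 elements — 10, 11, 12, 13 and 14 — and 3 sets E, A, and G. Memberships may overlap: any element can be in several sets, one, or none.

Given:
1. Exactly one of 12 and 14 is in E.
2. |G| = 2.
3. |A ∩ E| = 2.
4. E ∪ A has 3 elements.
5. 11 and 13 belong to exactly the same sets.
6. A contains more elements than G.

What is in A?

A = {10, 12, 14}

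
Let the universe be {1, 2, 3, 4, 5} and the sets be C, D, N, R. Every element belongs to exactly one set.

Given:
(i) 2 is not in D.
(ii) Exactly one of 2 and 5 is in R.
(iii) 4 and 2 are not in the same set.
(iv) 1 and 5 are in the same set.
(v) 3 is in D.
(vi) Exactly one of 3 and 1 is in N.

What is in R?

R = {2}

From (i): 2 ∉ D.
From (v): 3 ∈ D.
(vi) (exactly one): 1 ∈ N.
(iv): 5 matches 1: 5 ∉ C.
(iv): 5 matches 1: 5 ∉ D.
(iv): 5 matches 1: 5 ∈ N.
(ii) (exactly one): 2 ∈ R.
(iii): 4 ∉ R.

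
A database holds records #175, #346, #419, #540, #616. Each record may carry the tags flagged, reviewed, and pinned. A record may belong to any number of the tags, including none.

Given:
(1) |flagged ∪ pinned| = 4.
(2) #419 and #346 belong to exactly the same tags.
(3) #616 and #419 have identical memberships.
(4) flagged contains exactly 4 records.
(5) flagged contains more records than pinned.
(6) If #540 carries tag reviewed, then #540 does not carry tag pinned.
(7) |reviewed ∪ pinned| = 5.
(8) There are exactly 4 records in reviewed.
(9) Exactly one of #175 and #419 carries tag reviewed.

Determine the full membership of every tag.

flagged = {#175, #346, #419, #616}; reviewed = {#346, #419, #540, #616}; pinned = {#175}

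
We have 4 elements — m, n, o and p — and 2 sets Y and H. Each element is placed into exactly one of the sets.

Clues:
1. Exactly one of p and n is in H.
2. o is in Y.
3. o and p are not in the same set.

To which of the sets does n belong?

From (2): o ∈ Y.
(3): p ∉ Y.
Only one set left: p ∈ H.
(1) (exactly one): n ∉ H.
Only one set left: n ∈ Y.

n: Y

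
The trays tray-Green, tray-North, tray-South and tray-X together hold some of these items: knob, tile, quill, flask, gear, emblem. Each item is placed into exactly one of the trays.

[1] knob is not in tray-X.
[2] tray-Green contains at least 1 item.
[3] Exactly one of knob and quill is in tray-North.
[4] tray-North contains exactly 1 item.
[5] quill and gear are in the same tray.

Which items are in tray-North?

From (1): knob ∉ tray-X.
Suppose knob ∉ tray-North: no assignment then satisfies all the clues, so knob ∈ tray-North.

tray-North = {knob}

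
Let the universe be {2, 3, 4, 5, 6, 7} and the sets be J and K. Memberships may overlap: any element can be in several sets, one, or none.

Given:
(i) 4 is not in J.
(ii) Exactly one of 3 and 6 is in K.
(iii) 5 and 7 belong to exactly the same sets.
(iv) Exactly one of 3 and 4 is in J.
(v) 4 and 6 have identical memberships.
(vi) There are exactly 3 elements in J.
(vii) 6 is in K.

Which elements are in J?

J = {3, 5, 7}

From (i): 4 ∉ J.
From (vii): 6 ∈ K.
(ii) (exactly one): 3 ∉ K.
(iv) (exactly one): 3 ∈ J.
(v): 6 matches 4: 6 ∉ J.
(v): 4 matches 6: 4 ∈ K.
Suppose 2 ∈ J: no assignment then satisfies all the clues, so 2 ∉ J.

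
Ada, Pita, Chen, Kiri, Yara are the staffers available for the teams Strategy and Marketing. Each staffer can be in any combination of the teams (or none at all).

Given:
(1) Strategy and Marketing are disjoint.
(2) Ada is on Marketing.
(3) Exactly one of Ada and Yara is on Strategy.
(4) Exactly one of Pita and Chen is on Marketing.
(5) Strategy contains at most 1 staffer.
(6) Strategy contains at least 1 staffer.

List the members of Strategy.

From (2): Ada ∈ Marketing.
(1) (disjoint): Ada ∉ Strategy.
(3) (exactly one): Yara ∈ Strategy.
(5): Strategy already has 1, so the rest are out.
(1) (disjoint): Yara ∉ Marketing.

Strategy = {Yara}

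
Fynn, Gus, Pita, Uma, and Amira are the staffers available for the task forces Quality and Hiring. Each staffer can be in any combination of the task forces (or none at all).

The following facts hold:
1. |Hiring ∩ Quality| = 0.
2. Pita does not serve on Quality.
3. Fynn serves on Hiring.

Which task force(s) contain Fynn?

From (2): Pita ∉ Quality.
From (3): Fynn ∈ Hiring.
Suppose Fynn ∈ Quality: no assignment then satisfies all the clues, so Fynn ∉ Quality.

Fynn: Hiring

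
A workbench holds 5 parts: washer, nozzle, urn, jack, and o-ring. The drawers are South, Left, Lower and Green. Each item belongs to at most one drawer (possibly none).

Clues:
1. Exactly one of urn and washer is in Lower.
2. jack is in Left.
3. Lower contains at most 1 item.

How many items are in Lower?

1

From (2): jack ∈ Left.
Suppose nozzle ∈ Lower: no assignment then satisfies all the clues, so nozzle ∉ Lower.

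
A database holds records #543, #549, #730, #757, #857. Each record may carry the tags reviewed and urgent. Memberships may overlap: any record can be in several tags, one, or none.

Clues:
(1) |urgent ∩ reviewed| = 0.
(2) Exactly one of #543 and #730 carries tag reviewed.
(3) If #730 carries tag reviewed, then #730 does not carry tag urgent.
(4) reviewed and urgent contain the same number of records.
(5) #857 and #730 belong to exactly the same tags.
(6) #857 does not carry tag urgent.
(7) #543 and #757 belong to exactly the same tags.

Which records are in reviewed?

reviewed = {#730, #857}

From (6): #857 ∉ urgent.
(5): #730 matches #857: #730 ∉ urgent.
Suppose #543 ∈ reviewed: no assignment then satisfies all the clues, so #543 ∉ reviewed.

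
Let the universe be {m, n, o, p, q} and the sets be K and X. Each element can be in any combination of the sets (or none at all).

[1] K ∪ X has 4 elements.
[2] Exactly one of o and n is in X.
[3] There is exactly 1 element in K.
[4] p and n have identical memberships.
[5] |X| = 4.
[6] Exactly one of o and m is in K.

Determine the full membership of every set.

K = {m}; X = {m, n, p, q}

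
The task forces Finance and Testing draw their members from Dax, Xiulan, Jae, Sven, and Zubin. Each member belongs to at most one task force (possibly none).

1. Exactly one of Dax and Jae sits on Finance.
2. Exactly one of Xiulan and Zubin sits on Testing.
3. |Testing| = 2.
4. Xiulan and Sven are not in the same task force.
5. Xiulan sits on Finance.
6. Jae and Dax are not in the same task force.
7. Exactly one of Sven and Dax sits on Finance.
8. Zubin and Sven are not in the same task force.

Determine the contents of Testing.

Testing = {Jae, Zubin}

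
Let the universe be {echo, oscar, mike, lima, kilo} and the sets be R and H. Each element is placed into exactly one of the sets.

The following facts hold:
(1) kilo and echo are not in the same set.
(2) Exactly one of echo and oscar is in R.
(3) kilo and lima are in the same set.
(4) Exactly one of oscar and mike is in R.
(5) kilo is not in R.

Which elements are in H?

From (5): kilo ∉ R.
(3): lima matches kilo: lima ∉ R.
Only one set left: lima ∈ H.
Only one set left: kilo ∈ H.
(1): echo ∉ H.
Only one set left: echo ∈ R.
(2) (exactly one): oscar ∉ R.
(4) (exactly one): mike ∈ R.
Only one set left: oscar ∈ H.

H = {kilo, lima, oscar}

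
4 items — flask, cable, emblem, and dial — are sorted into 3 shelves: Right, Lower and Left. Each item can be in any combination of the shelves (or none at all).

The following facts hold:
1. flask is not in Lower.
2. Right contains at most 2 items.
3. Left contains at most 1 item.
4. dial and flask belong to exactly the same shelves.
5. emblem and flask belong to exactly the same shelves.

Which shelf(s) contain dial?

dial: none

From (1): flask ∉ Lower.
(4): dial matches flask: dial ∉ Lower.
(5): emblem matches flask: emblem ∉ Lower.
Suppose dial ∈ Right: no assignment then satisfies all the clues, so dial ∉ Right.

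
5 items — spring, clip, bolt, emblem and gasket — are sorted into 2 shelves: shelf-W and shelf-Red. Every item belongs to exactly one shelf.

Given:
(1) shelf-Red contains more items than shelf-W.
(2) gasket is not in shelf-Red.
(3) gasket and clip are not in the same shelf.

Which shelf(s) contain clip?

clip: shelf-Red

From (2): gasket ∉ shelf-Red.
Only one shelf left: gasket ∈ shelf-W.
(3): clip ∉ shelf-W.
Only one shelf left: clip ∈ shelf-Red.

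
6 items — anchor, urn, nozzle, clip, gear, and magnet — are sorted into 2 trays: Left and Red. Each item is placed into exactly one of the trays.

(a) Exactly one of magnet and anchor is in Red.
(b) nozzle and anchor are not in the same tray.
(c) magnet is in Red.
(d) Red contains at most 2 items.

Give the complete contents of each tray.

Left = {anchor, clip, gear, urn}; Red = {magnet, nozzle}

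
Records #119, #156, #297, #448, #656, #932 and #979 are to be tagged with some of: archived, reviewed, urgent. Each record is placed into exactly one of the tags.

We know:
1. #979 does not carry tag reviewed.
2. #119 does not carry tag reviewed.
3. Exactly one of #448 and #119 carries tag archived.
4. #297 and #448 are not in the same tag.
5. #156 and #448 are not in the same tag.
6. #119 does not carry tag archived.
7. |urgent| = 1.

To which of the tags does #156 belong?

#156: reviewed

From (1): #979 ∉ reviewed.
From (2): #119 ∉ reviewed.
From (6): #119 ∉ archived.
(3) (exactly one): #448 ∈ archived.
(4): #297 ∉ archived.
(5): #156 ∉ archived.
Only one tag left: #119 ∈ urgent.
(7): urgent already has 1, so the rest are out.
Only one tag left: #156 ∈ reviewed.
Only one tag left: #297 ∈ reviewed.
Only one tag left: #979 ∈ archived.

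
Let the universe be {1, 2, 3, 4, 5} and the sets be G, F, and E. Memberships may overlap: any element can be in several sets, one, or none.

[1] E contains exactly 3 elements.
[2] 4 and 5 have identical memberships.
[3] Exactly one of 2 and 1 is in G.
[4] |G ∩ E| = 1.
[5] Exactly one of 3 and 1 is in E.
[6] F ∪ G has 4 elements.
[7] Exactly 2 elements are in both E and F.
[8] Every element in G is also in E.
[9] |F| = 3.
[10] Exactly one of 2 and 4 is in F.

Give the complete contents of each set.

G = {1}; F = {3, 4, 5}; E = {1, 4, 5}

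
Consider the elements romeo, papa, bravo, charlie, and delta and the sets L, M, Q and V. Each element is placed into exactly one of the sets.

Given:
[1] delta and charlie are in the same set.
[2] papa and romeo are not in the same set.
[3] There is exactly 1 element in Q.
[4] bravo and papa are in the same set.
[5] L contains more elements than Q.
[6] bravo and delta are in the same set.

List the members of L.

L = {bravo, charlie, delta, papa}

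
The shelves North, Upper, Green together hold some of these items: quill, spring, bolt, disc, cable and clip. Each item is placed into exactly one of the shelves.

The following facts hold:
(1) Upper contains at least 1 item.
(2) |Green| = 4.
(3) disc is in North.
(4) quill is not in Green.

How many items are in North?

From (3): disc ∈ North.
From (4): quill ∉ Green.
(2): only 4 candidates remain for Green, so all are in.
(1): only 1 candidates remain for Upper, so all are in.

1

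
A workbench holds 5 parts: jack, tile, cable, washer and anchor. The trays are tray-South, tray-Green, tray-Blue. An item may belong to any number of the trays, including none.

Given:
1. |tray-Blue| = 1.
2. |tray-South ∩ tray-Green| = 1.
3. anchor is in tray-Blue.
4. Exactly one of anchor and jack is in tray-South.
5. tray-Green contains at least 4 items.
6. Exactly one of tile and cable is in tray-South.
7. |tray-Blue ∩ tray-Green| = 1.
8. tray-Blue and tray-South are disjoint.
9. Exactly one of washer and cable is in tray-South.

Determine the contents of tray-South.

From (3): anchor ∈ tray-Blue.
(1): tray-Blue already has 1, so the rest are out.
(8) (disjoint): anchor ∉ tray-South.
(4) (exactly one): jack ∈ tray-South.
Suppose tile ∈ tray-South: no assignment then satisfies all the clues, so tile ∉ tray-South.

tray-South = {cable, jack}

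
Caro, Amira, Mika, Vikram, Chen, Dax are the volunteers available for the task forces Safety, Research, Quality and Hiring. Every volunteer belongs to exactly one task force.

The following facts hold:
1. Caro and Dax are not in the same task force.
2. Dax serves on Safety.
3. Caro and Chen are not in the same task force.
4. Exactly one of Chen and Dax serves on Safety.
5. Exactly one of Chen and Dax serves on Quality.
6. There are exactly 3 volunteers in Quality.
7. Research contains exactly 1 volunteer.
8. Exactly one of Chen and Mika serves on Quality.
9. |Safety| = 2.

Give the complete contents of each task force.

From (2): Dax ∈ Safety.
(1): Caro ∉ Safety.
(4) (exactly one): Chen ∉ Safety.
(5) (exactly one): Chen ∈ Quality.
(8) (exactly one): Mika ∉ Quality.
(3): Caro ∉ Quality.
(6): only 3 candidates remain for Quality, so all are in.
(9): only 2 candidates remain for Safety, so all are in.
(7): only 1 candidates remain for Research, so all are in.

Safety = {Dax, Mika}; Research = {Caro}; Quality = {Amira, Chen, Vikram}; Hiring = {}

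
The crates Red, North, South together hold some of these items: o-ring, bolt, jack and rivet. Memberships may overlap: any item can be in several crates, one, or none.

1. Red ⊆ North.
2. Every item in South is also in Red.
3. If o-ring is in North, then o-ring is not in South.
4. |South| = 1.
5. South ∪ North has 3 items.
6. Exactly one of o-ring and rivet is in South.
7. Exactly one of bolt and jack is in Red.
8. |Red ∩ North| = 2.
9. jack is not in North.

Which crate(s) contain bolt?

From (9): jack ∉ North.
(1) contrapositive: jack ∉ Red.
(2) contrapositive: jack ∉ South.
(7) (exactly one): bolt ∈ Red.
(1) with bolt ∈ Red: bolt ∈ North.
Suppose bolt ∈ South: no assignment then satisfies all the clues, so bolt ∉ South.

bolt: North, Red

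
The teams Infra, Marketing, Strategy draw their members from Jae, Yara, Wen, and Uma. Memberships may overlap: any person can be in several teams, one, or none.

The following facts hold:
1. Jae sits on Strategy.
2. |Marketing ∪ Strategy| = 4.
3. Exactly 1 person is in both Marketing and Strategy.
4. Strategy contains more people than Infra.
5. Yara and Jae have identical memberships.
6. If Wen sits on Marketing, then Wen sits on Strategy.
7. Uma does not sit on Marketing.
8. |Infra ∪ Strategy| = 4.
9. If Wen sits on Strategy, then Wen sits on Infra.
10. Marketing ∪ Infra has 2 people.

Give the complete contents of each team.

Infra = {Uma, Wen}; Marketing = {Wen}; Strategy = {Jae, Uma, Wen, Yara}

From (1): Jae ∈ Strategy.
From (7): Uma ∉ Marketing.
(5): Yara matches Jae: Yara ∈ Strategy.
Suppose Jae ∈ Infra: no assignment then satisfies all the clues, so Jae ∉ Infra.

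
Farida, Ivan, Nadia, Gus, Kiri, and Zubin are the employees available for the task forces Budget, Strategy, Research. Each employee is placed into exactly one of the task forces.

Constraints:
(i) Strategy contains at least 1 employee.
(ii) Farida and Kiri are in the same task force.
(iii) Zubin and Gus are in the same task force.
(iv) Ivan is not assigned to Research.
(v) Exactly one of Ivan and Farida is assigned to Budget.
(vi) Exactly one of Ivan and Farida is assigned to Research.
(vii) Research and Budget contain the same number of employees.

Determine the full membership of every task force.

Budget = {Ivan, Nadia}; Strategy = {Gus, Zubin}; Research = {Farida, Kiri}

From (iv): Ivan ∉ Research.
(vi) (exactly one): Farida ∈ Research.
(ii): Kiri matches Farida: Kiri ∉ Budget.
(ii): Kiri matches Farida: Kiri ∉ Strategy.
(ii): Kiri matches Farida: Kiri ∈ Research.
(v) (exactly one): Ivan ∈ Budget.
Suppose Nadia ∉ Budget: no assignment then satisfies all the clues, so Nadia ∈ Budget.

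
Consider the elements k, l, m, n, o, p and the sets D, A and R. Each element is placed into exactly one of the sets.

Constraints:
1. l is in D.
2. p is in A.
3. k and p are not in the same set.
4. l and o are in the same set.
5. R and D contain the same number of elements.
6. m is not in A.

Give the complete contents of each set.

D = {l, o}; A = {n, p}; R = {k, m}

From (1): l ∈ D.
From (2): p ∈ A.
From (6): m ∉ A.
(3): k ∉ A.
(4): o matches l: o ∈ D.
Suppose k ∈ D: no assignment then satisfies all the clues, so k ∉ D.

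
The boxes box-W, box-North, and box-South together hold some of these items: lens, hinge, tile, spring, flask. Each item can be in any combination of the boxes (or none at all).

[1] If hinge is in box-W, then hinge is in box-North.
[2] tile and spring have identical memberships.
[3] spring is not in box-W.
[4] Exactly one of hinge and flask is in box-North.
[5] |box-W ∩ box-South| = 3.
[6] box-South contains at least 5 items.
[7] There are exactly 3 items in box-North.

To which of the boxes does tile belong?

tile: box-North, box-South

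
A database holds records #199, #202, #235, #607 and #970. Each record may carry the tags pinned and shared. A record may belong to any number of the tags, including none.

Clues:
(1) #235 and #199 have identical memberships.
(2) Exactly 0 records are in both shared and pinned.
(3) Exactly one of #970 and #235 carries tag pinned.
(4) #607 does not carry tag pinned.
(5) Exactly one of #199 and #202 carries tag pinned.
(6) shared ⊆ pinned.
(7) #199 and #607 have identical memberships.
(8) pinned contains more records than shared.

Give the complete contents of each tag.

pinned = {#202, #970}; shared = {}

From (4): #607 ∉ pinned.
(6) contrapositive: #607 ∉ shared.
(7): #199 matches #607: #199 ∉ pinned.
(7): #199 matches #607: #199 ∉ shared.
(1): #235 matches #199: #235 ∉ pinned.
(1): #235 matches #199: #235 ∉ shared.
(3) (exactly one): #970 ∈ pinned.
(5) (exactly one): #202 ∈ pinned.
Suppose #202 ∈ shared: no assignment then satisfies all the clues, so #202 ∉ shared.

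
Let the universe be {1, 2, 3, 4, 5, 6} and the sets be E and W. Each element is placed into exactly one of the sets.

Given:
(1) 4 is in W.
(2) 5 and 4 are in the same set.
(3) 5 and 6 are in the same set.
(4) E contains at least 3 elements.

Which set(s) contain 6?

6: W

From (1): 4 ∈ W.
(2): 5 matches 4: 5 ∉ E.
(2): 5 matches 4: 5 ∈ W.
(3): 6 matches 5: 6 ∉ E.
(3): 6 matches 5: 6 ∈ W.
(4): only 3 candidates remain for E, so all are in.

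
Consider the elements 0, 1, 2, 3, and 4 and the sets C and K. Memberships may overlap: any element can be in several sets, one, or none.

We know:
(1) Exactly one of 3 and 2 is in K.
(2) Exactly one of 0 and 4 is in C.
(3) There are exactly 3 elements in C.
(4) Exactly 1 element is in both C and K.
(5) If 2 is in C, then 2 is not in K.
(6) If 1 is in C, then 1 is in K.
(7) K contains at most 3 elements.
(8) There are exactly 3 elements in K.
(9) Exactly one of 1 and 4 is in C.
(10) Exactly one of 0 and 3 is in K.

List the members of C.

C = {0, 1, 2}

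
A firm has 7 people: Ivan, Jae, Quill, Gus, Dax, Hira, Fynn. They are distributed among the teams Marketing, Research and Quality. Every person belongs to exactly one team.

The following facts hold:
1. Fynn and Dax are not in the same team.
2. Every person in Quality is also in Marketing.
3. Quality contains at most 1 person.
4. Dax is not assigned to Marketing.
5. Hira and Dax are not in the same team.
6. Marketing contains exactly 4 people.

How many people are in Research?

3

From (4): Dax ∉ Marketing.
(2) contrapositive: Dax ∉ Quality.
Only one team left: Dax ∈ Research.
(1): Fynn ∉ Research.
(5): Hira ∉ Research.
Suppose Ivan ∈ Quality: no assignment then satisfies all the clues, so Ivan ∉ Quality.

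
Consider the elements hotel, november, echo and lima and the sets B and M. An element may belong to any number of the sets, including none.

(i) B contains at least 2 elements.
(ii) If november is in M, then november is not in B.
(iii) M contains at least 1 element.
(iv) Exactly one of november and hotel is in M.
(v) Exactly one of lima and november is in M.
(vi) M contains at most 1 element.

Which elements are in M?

M = {november}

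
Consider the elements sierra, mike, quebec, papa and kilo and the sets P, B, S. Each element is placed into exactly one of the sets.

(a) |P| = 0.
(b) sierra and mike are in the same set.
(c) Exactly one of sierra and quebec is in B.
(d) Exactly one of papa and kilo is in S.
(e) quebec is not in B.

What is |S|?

2

From (e): quebec ∉ B.
(a): P already has 0, so the rest are out.
(c) (exactly one): sierra ∈ B.
Only one set left: quebec ∈ S.
(b): mike matches sierra: mike ∈ B.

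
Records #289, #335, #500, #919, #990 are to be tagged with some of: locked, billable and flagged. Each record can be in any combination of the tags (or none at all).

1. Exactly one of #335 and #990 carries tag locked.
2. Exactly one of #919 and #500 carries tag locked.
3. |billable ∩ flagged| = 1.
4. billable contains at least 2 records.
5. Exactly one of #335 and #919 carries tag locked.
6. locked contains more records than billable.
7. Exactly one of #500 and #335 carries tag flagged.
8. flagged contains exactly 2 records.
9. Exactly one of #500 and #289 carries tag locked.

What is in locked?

locked = {#289, #919, #990}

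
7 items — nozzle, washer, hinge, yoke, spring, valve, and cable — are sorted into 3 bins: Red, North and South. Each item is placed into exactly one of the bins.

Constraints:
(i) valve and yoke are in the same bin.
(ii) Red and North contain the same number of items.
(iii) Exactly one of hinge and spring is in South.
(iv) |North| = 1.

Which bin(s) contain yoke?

yoke: South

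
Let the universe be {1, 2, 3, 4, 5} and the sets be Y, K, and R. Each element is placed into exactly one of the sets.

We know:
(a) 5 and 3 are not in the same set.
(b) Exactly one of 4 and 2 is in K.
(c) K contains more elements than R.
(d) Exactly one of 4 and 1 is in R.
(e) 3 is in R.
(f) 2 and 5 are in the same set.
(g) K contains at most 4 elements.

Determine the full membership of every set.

From (e): 3 ∈ R.
(a): 5 ∉ R.
(f): 2 matches 5: 2 ∉ R.
Suppose 1 ∈ Y: no assignment then satisfies all the clues, so 1 ∉ Y.

Y = {}; K = {1, 2, 5}; R = {3, 4}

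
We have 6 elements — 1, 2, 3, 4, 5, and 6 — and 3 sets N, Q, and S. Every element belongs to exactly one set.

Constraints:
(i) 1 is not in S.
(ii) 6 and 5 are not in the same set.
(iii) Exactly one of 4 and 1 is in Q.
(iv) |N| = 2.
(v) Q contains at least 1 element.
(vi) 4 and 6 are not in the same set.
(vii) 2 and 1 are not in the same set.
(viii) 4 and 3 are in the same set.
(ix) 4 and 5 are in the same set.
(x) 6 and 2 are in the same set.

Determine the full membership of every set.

From (i): 1 ∉ S.
Suppose 1 ∈ N: no assignment then satisfies all the clues, so 1 ∉ N.

N = {2, 6}; Q = {1}; S = {3, 4, 5}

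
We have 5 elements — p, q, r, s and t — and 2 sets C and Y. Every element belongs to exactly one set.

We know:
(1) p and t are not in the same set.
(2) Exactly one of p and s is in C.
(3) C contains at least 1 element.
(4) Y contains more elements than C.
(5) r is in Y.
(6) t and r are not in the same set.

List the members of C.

C = {s, t}

From (5): r ∈ Y.
(6): t ∉ Y.
Only one set left: t ∈ C.
(1): p ∉ C.
(2) (exactly one): s ∈ C.
Only one set left: p ∈ Y.
Suppose q ∈ C: no assignment then satisfies all the clues, so q ∉ C.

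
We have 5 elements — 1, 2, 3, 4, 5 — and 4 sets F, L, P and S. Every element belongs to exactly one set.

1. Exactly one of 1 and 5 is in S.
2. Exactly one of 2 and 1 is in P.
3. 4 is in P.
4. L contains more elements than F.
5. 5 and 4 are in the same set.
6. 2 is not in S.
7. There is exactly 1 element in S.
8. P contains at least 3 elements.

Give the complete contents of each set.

F = {}; L = {3}; P = {2, 4, 5}; S = {1}

From (3): 4 ∈ P.
From (6): 2 ∉ S.
(5): 5 matches 4: 5 ∉ F.
(5): 5 matches 4: 5 ∉ L.
(5): 5 matches 4: 5 ∈ P.
(1) (exactly one): 1 ∈ S.
(2) (exactly one): 2 ∈ P.
(7): S already has 1, so the rest are out.
Suppose 3 ∈ F: no assignment then satisfies all the clues, so 3 ∉ F.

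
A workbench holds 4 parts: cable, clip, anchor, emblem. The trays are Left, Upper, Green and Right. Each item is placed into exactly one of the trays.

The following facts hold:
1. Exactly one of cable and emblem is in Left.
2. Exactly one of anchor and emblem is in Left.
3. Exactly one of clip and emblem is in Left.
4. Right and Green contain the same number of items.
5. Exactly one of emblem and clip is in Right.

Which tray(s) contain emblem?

emblem: Left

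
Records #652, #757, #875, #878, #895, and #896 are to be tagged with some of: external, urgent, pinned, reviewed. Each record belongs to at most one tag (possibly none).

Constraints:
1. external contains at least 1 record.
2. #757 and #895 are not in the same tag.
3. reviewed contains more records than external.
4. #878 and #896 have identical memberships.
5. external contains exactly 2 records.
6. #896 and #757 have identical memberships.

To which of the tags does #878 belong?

#878: reviewed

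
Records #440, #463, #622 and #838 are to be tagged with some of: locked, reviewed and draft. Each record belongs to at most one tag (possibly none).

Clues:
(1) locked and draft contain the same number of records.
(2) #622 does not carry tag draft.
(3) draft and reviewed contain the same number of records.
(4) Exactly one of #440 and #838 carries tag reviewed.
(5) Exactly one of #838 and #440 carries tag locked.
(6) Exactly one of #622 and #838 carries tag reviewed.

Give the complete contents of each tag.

From (2): #622 ∉ draft.
Suppose #440 ∉ locked: no assignment then satisfies all the clues, so #440 ∈ locked.

locked = {#440}; reviewed = {#838}; draft = {#463}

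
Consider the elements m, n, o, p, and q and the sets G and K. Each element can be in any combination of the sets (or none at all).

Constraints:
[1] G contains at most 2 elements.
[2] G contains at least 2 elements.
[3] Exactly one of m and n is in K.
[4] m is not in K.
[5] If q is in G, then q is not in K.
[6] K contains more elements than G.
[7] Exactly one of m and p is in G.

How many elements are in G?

From (4): m ∉ K.
(3) (exactly one): n ∈ K.

2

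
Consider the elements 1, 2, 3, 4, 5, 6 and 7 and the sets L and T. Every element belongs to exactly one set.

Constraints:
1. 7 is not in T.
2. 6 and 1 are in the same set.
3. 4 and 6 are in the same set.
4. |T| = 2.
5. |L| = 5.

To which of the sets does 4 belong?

From (1): 7 ∉ T.
Only one set left: 7 ∈ L.
Suppose 4 ∉ L: no assignment then satisfies all the clues, so 4 ∈ L.

4: L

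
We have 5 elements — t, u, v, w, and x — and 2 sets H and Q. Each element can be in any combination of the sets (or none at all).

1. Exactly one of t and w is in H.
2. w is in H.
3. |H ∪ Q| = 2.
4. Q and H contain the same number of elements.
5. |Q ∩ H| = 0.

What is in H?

H = {w}

From (2): w ∈ H.
(1) (exactly one): t ∉ H.
Suppose u ∈ H: no assignment then satisfies all the clues, so u ∉ H.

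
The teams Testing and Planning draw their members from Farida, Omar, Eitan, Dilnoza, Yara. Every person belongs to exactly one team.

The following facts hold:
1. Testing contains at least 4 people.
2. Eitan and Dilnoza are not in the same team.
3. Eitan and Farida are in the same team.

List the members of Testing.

Testing = {Eitan, Farida, Omar, Yara}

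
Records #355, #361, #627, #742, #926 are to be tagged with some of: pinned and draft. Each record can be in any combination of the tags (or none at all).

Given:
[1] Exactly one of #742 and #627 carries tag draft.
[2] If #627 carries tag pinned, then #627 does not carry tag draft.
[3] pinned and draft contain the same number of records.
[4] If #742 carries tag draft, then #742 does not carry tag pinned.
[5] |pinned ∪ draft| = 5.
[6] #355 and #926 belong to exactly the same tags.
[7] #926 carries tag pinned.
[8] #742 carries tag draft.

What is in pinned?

pinned = {#355, #361, #627, #926}

From (7): #926 ∈ pinned.
From (8): #742 ∈ draft.
(1) (exactly one): #627 ∉ draft.
(4): #742 ∉ pinned.
(6): #355 matches #926: #355 ∈ pinned.
Suppose #361 ∉ pinned: no assignment then satisfies all the clues, so #361 ∈ pinned.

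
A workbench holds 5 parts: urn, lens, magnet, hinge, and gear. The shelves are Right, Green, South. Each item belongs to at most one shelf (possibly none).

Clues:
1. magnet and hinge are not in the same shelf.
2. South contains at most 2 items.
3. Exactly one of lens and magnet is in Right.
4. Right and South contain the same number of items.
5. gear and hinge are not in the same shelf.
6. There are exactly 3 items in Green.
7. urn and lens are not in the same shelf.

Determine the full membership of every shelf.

Right = {lens}; Green = {gear, magnet, urn}; South = {hinge}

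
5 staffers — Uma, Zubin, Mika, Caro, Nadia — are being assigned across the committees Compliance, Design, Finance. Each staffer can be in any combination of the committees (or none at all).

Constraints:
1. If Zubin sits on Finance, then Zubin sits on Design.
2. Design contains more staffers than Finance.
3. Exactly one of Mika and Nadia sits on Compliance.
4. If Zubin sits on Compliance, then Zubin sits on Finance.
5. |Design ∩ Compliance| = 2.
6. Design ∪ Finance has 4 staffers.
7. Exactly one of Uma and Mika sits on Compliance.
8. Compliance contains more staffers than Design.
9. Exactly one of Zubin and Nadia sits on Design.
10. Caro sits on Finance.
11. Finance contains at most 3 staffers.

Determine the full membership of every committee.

Compliance = {Caro, Nadia, Uma, Zubin}; Design = {Mika, Uma, Zubin}; Finance = {Caro, Zubin}

From (10): Caro ∈ Finance.
Suppose Uma ∉ Compliance: no assignment then satisfies all the clues, so Uma ∈ Compliance.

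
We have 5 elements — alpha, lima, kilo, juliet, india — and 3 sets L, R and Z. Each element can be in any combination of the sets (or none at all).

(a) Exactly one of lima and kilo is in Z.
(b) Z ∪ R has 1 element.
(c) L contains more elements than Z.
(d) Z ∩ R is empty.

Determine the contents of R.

R = {}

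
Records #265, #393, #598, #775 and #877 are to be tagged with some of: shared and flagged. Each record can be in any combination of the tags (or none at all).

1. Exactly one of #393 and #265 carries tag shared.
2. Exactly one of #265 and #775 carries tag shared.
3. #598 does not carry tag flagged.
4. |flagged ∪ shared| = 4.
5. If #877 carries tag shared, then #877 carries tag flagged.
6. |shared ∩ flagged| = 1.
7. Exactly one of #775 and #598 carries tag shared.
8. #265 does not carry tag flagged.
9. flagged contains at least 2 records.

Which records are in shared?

shared = {#265, #598, #877}

From (3): #598 ∉ flagged.
From (8): #265 ∉ flagged.
Suppose #265 ∉ shared: no assignment then satisfies all the clues, so #265 ∈ shared.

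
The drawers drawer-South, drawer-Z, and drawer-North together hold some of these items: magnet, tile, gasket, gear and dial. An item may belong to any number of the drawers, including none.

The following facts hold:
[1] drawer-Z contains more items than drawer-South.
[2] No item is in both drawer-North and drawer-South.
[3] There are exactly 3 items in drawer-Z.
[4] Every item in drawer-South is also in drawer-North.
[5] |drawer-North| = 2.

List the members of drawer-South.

drawer-South = {}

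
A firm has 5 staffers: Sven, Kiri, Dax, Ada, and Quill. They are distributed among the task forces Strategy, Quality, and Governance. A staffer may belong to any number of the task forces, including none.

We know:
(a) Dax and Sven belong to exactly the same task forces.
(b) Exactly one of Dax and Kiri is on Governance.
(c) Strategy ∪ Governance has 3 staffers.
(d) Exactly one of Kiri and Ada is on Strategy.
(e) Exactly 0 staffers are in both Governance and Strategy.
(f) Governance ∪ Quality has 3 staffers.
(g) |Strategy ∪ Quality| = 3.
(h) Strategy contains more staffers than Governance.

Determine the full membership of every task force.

Strategy = {Ada, Quill}; Quality = {Ada, Kiri, Quill}; Governance = {Kiri}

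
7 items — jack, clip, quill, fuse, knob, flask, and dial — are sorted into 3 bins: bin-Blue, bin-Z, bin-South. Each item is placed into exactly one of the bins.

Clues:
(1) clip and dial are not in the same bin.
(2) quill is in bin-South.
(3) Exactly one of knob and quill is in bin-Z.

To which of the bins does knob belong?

knob: bin-Z

From (2): quill ∈ bin-South.
(3) (exactly one): knob ∈ bin-Z.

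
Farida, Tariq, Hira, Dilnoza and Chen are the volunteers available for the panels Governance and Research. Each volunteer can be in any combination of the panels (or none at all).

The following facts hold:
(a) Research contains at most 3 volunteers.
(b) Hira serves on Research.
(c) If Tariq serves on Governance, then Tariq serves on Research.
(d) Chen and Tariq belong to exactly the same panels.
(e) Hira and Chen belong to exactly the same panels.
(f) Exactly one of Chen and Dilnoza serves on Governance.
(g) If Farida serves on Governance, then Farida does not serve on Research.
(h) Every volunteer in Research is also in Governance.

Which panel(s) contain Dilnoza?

From (b): Hira ∈ Research.
(e): Chen matches Hira: Chen ∈ Research.
(h) with Hira ∈ Research: Hira ∈ Governance.
(h) with Chen ∈ Research: Chen ∈ Governance.
(d): Tariq matches Chen: Tariq ∈ Governance.
(d): Tariq matches Chen: Tariq ∈ Research.
(f) (exactly one): Dilnoza ∉ Governance.
(h) contrapositive: Dilnoza ∉ Research.
(a): Research already has 3, so the rest are out.

Dilnoza: none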